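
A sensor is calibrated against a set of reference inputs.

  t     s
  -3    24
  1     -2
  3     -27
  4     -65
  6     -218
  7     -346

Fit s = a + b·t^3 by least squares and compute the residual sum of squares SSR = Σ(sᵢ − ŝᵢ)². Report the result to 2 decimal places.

The normal equations are: 6·a + 624·b = -634;  624·a + 169860·b = -171305.
(Σ1 = 6, Σt^3 = 624, Σt^3·t^3 = 169860, Σs = -634, Σt^3·s = -171305.)
Eliminating b: 169860·(row 1) − 624·(row 2) gives 629784·a = 169860·(-634) − 624·(-171305) = -796920, so a = -33205/26241.
Then b = ((-171305) − 624·(-33205/26241))/169860 = -35123/34988.
Residuals: -193007/104964, 28261/104964, 143755/104964, 13444/26241, 2593/26241, -43157/104964; SSR = 605711/104964.

SSR = 5.77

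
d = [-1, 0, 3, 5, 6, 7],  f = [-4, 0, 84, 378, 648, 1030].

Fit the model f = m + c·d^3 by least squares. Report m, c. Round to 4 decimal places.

The normal equations are: 6·m + 710·c = 2136;  710·m + 180660·c = 542780.
(Σ1 = 6, Σd^3 = 710, Σd^3·d^3 = 180660, Σf = 2136, Σd^3·f = 542780.)
det = 6·180660 − 710² = 579860.
m = (2136·180660 − 710·542780)/579860 = 25798/28993; c = (6·542780 − 710·2136)/579860 = 87006/28993.

m = 0.8898, c = 3.0009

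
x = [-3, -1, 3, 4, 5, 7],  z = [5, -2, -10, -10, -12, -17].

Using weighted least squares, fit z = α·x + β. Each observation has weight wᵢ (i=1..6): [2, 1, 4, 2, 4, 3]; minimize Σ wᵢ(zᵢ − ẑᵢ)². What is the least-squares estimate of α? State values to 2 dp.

Entries of AᵀWA: Σwᵢ·x·x = 334, Σwᵢ·x = 54, Σwᵢ·1 = 16.
For AᵀWz: Σwᵢ·x·z = -825, Σwᵢ·z = -151.
Normal equations: [[334, 54]; [54, 16]]·[α, β]ᵀ = [-825, -151]ᵀ.
Eliminating β: 16·(row 1) − 54·(row 2) gives 2428·α = 16·(-825) − 54·(-151) = -5046, so α = -2523/1214.
Then β = ((-151) − 54·(-2523/1214))/16 = -1471/607.

α = -2.08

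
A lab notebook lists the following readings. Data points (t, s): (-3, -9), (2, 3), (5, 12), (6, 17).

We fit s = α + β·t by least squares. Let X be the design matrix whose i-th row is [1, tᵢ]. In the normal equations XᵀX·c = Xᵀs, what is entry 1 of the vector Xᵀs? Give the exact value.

23

Entry 1 ↔ basis 1, so (Xᵀs)_{1} = Σᵢ sᵢ = (1)·(-9) + (1)·(3) + (1)·(12) + (1)·(17) = 23.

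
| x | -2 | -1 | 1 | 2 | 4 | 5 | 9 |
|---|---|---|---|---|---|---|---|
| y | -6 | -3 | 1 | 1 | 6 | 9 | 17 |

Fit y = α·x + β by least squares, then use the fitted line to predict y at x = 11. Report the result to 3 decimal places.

AᵀA·[α, β]ᵀ = Aᵀy reads: 132·α + 18·β = 240;  18·α + 7·β = 25.
(Σx·x = 132, Σx = 18, Σ1 = 7, Σx·y = 240, Σy = 25.)
Determinant 132·7 − 18² = 600.
α = (240·7 − 18·25)/600 = 41/20; β = (132·25 − 18·240)/600 = -17/10.
At x = 11: ŷ = (41/20)·(11) + (-17/10)·(1) = 417/20.

ŷ = 20.850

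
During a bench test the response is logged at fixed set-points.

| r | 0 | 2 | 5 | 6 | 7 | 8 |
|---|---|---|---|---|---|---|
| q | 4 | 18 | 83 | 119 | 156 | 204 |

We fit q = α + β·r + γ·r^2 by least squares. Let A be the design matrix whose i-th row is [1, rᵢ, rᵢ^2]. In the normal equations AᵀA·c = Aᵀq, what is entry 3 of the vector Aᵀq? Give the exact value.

27131

Entry 3 ↔ basis r^2, so (Aᵀq)_{3} = Σᵢ (r^2)·qᵢ = (0)·(4) + (4)·(18) + (25)·(83) + (36)·(119) + (49)·(156) + (64)·(204) = 27131.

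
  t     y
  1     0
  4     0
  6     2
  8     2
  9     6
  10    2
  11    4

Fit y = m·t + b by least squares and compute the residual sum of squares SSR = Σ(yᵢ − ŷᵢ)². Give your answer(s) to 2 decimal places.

Compute the Gram sums: Σt·t = 419, Σt = 49, Σ1 = 7.
Moment sums: Σt·y = 146, Σy = 16.
AᵀA·[m, b]ᵀ = Aᵀy becomes [[419, 49]; [49, 7]]·[m, b]ᵀ = [146, 16]ᵀ.
Determinant 419·7 − 49² = 532.
m = (146·7 − 49·16)/532 = 17/38; b = (419·16 − 49·146)/532 = -225/266.
Residuals: 53/133, -251/266, 43/266, -195/266, 375/133, -433/266, -10/133; SSR = 1625/133.

SSR = 12.22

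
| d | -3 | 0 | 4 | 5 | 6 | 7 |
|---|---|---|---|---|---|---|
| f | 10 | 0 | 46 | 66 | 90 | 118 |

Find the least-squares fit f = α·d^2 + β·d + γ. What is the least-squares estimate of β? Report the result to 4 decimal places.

The normal equations are: 4659·α + 721·β + 135·γ = 11498;  721·α + 135·β + 19·γ = 1850;  135·α + 19·β + 6·γ = 330.
(Σd^2·d^2 = 4659, Σd^2·d = 721, Σd^2 = 135, Σd·d = 135, Σd = 19, Σ1 = 6, Σd^2·f = 11498, Σd·f = 1850, Σf = 330.)
Inverting the 3×3 Gram matrix, [α, β, γ]ᵀ = [102793/52800, 54941/17600, 34609/26400]ᵀ.

β = 3.1216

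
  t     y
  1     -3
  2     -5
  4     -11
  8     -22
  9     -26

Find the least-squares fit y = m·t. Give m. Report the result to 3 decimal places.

m = -2.813

With design matrix X, XᵀX = [[166]] and Xᵀy = [-467]ᵀ.
m = (-467)/166 = -2.81325.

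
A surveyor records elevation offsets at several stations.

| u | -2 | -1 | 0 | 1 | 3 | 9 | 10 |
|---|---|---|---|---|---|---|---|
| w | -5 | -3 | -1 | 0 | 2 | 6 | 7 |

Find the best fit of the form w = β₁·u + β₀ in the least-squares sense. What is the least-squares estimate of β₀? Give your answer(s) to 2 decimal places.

β₀ = -1.73

Compute the Gram sums: Σu·u = 196, Σu = 20, Σ1 = 7.
For Mᵀw: Σu·w = 143, Σw = 6.
Normal equations: [[196, 20]; [20, 7]]·[β₁, β₀]ᵀ = [143, 6]ᵀ.
Δ = 196·7 − 20² = 972.
β₁ = (143·7 − 20·6)/972 = 881/972; β₀ = (196·6 − 20·143)/972 = -421/243.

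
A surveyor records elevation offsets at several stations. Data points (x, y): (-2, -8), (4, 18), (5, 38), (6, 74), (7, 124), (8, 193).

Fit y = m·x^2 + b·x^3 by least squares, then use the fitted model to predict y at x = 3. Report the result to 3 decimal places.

The normal equations are: 8690·m + 61468·b = 22298;  61468·m + 446234·b = 163298.
(Σx^2·x^2 = 8690, Σx^2·x^3 = 61468, Σx^3·x^3 = 446234, Σx^2·y = 22298, Σx^3·y = 163298.)
Δ = 8690·446234 − 61468² = 99458436.
m = (22298·446234 − 61468·163298)/99458436 = -21868933/24864609; b = (8690·163298 − 61468·22298)/99458436 = 1101049/2260419.
At x = 3: ŷ = (-21868933/24864609)·(9) + (1101049/2260419)·(27) = 43397052/8288203.

ŷ = 5.236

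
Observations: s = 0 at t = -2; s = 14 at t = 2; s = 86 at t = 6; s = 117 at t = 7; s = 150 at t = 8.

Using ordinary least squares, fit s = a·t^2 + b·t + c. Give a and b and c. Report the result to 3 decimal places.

Setting ∂/∂a … = 0 gives: 7825·a + 1071·b + 157·c = 18485;  1071·a + 157·b + 21·c = 2563;  157·a + 21·b + 5·c = 367.
Inverting the 3×3 Gram matrix, [a, b, c]ᵀ = [73050/37219, 16519/5317, -3658/2863]ᵀ.

a = 1.963, b = 3.107, c = -1.278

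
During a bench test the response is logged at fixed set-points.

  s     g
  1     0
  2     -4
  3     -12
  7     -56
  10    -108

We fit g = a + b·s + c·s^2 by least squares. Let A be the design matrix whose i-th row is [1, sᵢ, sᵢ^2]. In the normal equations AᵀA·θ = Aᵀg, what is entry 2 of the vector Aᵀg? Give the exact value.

-1516

Entry 2 ↔ basis s, so (Aᵀg)_{2} = Σᵢ (s)·gᵢ = (1)·(0) + (2)·(-4) + (3)·(-12) + (7)·(-56) + (10)·(-108) = -1516.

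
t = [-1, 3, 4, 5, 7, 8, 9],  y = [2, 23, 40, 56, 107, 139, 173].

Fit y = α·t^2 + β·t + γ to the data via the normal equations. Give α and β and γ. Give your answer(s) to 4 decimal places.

α = 1.9697, β = 1.3485, γ = 1.4610

Sums needed: Σt^2·t^2 = 14021, Σt^2·t = 1799, Σt^2 = 245, Σt·t = 245, Σt = 35, Σ1 = 7.
And Σt^2·y = 30401, Σt·y = 3925, Σy = 540.
Row-reducing yields α = 65/33, β = 89/66, γ = 225/154.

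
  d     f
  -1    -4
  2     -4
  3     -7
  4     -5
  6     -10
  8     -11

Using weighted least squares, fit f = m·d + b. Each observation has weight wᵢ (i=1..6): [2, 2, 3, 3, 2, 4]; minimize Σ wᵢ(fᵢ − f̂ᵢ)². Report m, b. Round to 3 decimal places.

Compute the Gram sums: Σwᵢ·d·d = 413, Σwᵢ·d = 67, Σwᵢ·1 = 16.
And Σwᵢ·d·f = -603, Σwᵢ·f = -116.
Normal equations: [[413, 67]; [67, 16]]·[m, b]ᵀ = [-603, -116]ᵀ.
Eliminating b: 16·(row 1) − 67·(row 2) gives 2119·m = 16·(-603) − 67·(-116) = -1876, so m = -1876/2119.
Then b = ((-116) − 67·(-1876/2119))/16 = -7507/2119.

m = -0.885, b = -3.543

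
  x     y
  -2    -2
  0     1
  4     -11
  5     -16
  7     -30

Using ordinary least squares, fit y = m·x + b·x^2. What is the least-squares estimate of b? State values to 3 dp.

Sums needed: Σx·x = 94, Σx·x^2 = 524, Σx^2·x^2 = 3298.
For Mᵀy: Σx·y = -330, Σx^2·y = -2054.
So MᵀM·[m, b]ᵀ = Mᵀy: [[94, 524]; [524, 3298]]·[m, b]ᵀ = [-330, -2054]ᵀ.
det = 94·3298 − 524² = 35436.
m = ((-330)·3298 − 524·(-2054))/35436 = -3011/8859; b = (94·(-2054) − 524·(-330))/35436 = -5039/8859.

b = -0.569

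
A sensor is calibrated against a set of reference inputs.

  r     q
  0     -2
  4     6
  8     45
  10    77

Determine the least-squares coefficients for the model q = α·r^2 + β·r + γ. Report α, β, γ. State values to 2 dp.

α = 0.99, β = -2.02, γ = -1.95

Normal-equation sums: Σr^2·r^2 = 14352, Σr^2·r = 1576, Σr^2 = 180, Σr·r = 180, Σr = 22, Σ1 = 4.
Moment sums: Σr^2·q = 10676, Σr·q = 1154, Σq = 126.
Row-reducing yields α = 3151/3184, β = -3209/1592, γ = -775/398.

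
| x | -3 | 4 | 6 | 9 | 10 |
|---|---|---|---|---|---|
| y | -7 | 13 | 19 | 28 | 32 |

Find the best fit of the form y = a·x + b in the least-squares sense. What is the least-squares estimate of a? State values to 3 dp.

a = 2.968

Setting ∂/∂a … = 0 gives: 242·a + 26·b = 759;  26·a + 5·b = 85.
Determinant 242·5 − 26² = 534.
a = (759·5 − 26·85)/534 = 1585/534; b = (242·85 − 26·759)/534 = 418/267.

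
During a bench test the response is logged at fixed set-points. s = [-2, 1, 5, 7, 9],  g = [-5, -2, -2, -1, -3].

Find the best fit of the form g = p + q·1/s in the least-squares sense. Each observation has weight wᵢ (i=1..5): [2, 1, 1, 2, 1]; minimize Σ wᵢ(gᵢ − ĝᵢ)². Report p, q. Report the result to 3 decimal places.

p = -2.913, q = 2.335

Entries of AᵀWA: Σwᵢ·1 = 7, Σwᵢ·1/s = 188/315, Σwᵢ·1/s·1/s = 316163/198450.
And Σwᵢ·g = -19, Σwᵢ·1/s·g = 208/105.
So AᵀWA·[p, q]ᵀ = AᵀWg: [[7, 188/315]; [188/315, 316163/198450]]·[p, q]ᵀ = [-19, 208/105]ᵀ.
Δ = 7·(316163/198450) − (188/315)² = 714151/66150.
p = ((-19)·(316163/198450) − (188/315)·(208/105))/(714151/66150) = -6241721/2142453; q = (7·(208/105) − (188/315)·(-19))/(714151/66150) = 1667400/714151.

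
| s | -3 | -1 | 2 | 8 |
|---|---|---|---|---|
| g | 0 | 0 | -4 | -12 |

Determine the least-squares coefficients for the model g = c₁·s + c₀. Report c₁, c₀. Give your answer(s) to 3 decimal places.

From the data, Σs·s = 78, Σs = 6, Σ1 = 4.
For Xᵀg: Σs·g = -104, Σg = -16.
XᵀX·[c₁, c₀]ᵀ = Xᵀg becomes [[78, 6]; [6, 4]]·[c₁, c₀]ᵀ = [-104, -16]ᵀ.
Determinant 78·4 − 6² = 276.
c₁ = ((-104)·4 − 6·(-16))/276 = -80/69; c₀ = (78·(-16) − 6·(-104))/276 = -52/23.

c₁ = -1.159, c₀ = -2.261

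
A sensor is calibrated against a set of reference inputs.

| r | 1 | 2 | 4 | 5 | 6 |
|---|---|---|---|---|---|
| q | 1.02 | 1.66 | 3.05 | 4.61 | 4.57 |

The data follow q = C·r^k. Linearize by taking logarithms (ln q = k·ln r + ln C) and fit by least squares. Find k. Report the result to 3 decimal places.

Let Y = ln q. Fitting Y = k·ln r + ln C by least squares:
Σln r = 5.4806, Σ(ln r)² = 8.2030, Σln q = 4.6895, Σln r·ln q = 7.0794.
Equations: 8.2030·k + 5.4806·ln C = 7.0794;  5.4806·k + 5·ln C = 4.6895.
Δ = 8.2030·5 − (5.4806)² = 10.9774; k = (7.0794·5 − 5.4806·4.6895)/10.9774 = 0.88323, ln C = (8.2030·4.6895 − 5.4806·7.0794)/10.9774 = -0.03023.

k = 0.883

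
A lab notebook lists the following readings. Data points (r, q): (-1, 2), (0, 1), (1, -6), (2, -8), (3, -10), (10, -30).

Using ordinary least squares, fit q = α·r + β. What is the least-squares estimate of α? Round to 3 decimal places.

Compute the Gram sums: Σr·r = 115, Σr = 15, Σ1 = 6.
And Σr·q = -354, Σq = -51.
Normal equations: [[115, 15]; [15, 6]]·[α, β]ᵀ = [-354, -51]ᵀ.
Δ = 115·6 − 15² = 465.
α = ((-354)·6 − 15·(-51))/465 = -453/155; β = (115·(-51) − 15·(-354))/465 = -37/31.

α = -2.923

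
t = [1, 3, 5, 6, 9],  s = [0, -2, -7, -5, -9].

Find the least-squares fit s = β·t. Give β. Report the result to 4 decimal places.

Entries of XᵀX: Σt·t = 152.
Moment sums: Σt·s = -152.
XᵀX·[β]ᵀ = Xᵀs becomes [[152]]·[β]ᵀ = [-152]ᵀ.
Hence β = -152 / 152 ≈ -1.

β = -1.0000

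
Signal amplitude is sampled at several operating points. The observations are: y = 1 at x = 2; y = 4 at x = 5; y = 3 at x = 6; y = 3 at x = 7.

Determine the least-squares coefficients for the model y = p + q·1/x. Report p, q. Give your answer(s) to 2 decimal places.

Entries of AᵀA: Σ1 = 4, Σ1/x = 106/105, Σ1/x·1/x = 7457/22050.
Right-hand side: Σy = 11, Σ1/x·y = 78/35.
So AᵀA·[p, q]ᵀ = Aᵀy: [[4, 106/105]; [106/105, 7457/22050]]·[p, q]ᵀ = [11, 78/35]ᵀ.
det = 4·(7457/22050) − (106/105)² = 1226/3675.
p = (11·(7457/22050) − (106/105)·(78/35))/(1226/3675) = 32419/7356; q = (4·(78/35) − (106/105)·11)/(1226/3675) = -4025/613.

p = 4.41, q = -6.57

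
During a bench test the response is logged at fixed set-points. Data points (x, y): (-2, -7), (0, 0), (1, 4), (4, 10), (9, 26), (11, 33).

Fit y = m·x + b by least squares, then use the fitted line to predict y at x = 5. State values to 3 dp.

Sums needed: Σx·x = 223, Σx = 23, Σ1 = 6.
Right-hand side: Σx·y = 655, Σy = 66.
So AᵀA·[m, b]ᵀ = Aᵀy: [[223, 23]; [23, 6]]·[m, b]ᵀ = [655, 66]ᵀ.
Eliminating b: 6·(row 1) − 23·(row 2) gives 809·m = 6·655 − 23·66 = 2412, so m = 2412/809.
Then b = (66 − 23·(2412/809))/6 = -347/809.
At x = 5: ŷ = (2412/809)·(5) + (-347/809)·(1) = 11713/809.

ŷ = 14.478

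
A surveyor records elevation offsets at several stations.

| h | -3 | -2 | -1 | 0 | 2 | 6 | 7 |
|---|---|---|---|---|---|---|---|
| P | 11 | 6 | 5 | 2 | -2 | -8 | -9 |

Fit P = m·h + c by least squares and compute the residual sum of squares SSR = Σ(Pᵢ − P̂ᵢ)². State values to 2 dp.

The normal system XᵀX·[m, c]ᵀ = XᵀP is [[103, 9]; [9, 7]]·[m, c]ᵀ = [-165, 5]ᵀ.
det = 103·7 − 9² = 640.
m = ((-165)·7 − 9·5)/640 = -15/8; c = (103·5 − 9·(-165))/640 = 25/8.
Residuals: 9/4, -7/8, 0, -9/8, -11/8, 1/8, 1; SSR = 10.

SSR = 10.00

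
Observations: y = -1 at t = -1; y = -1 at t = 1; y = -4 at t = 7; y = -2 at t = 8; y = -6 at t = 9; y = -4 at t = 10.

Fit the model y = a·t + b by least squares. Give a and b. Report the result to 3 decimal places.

a = -0.348, b = -1.026

The normal equations are: 296·a + 34·b = -138;  34·a + 6·b = -18.
(Σt·t = 296, Σt = 34, Σ1 = 6, Σt·y = -138, Σy = -18.)
Eliminating b: 6·(row 1) − 34·(row 2) gives 620·a = 6·(-138) − 34·(-18) = -216, so a = -54/155.
Then b = ((-18) − 34·(-54/155))/6 = -159/155.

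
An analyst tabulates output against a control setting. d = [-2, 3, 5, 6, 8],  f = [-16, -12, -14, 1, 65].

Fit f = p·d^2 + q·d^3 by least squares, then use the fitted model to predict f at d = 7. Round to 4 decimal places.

Compute the Gram sums: Σd^2·d^2 = 6114, Σd^2·d^3 = 43880, Σd^3·d^3 = 325218.
And Σd^2·f = 3674, Σd^3·f = 31550.
XᵀX·[p, q]ᵀ = Xᵀf becomes [[6114, 43880]; [43880, 325218]]·[p, q]ᵀ = [3674, 31550]ᵀ.
Eliminating q: 325218·(row 1) − 43880·(row 2) gives 62928452·p = 325218·3674 − 43880·31550 = -189563068, so p = -47390767/15732113.
Then q = (31550 − 43880·(-47390767/15732113))/325218 = 7920395/15732113.
At d = 7: f̂ = (-47390767/15732113)·(49) + (7920395/15732113)·(343) = 394547902/15732113.

f̂ = 25.0791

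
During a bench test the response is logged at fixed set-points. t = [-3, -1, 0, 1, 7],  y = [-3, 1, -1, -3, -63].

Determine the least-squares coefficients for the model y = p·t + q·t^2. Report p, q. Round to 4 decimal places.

p = -2.0000, q = -1.0000

With design matrix M, MᵀM = [[60, 316]; [316, 2484]] and Mᵀy = [-436, -3116]ᵀ.
Eliminating q: 2484·(row 1) − 316·(row 2) gives 49184·p = 2484·(-436) − 316·(-3116) = -98368, so p = -2.
Then q = ((-3116) − 316·(-2))/2484 = -1.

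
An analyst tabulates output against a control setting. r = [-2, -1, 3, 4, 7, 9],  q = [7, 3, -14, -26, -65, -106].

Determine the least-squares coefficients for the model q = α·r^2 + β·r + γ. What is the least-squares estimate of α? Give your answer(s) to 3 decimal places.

α = -1.002

Sums needed: Σr^2·r^2 = 9316, Σr^2·r = 1154, Σr^2 = 160, Σr·r = 160, Σr = 20, Σ1 = 6.
For Mᵀq: Σr^2·q = -12282, Σr·q = -1572, Σq = -201.
Inverting the 3×3 Gram matrix, [α, β, γ]ᵀ = [-3079/3073, -9223/3073, 19809/6146]ᵀ.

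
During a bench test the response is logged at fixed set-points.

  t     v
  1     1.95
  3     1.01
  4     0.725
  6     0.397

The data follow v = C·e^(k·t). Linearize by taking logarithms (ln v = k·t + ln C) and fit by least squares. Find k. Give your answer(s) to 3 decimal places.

With ln vᵢ as the transformed response and tᵢ as the regressor:
Σt = 14.0000, Σ(t)² = 62.0000, Σln v = -0.5676, Σt·ln v = -6.1316.
Equations: 62.0000·k + 14.0000·ln C = -6.1316;  14.0000·k + 4·ln C = -0.5676.
Δ = 62.0000·4 − (14.0000)² = 52.0000; k = (-6.1316·4 − 14.0000·-0.5676)/52.0000 = -0.31884, ln C = (62.0000·-0.5676 − 14.0000·-6.1316)/52.0000 = 0.97403.

k = -0.319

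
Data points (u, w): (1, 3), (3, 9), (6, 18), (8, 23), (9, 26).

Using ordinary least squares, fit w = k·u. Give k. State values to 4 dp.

k = 2.9110

MᵀM·[k]ᵀ = Mᵀw reads: 191·k = 556.
(Σu·u = 191, Σu·w = 556.)
Hence k = 556 / 191 ≈ 2.91099.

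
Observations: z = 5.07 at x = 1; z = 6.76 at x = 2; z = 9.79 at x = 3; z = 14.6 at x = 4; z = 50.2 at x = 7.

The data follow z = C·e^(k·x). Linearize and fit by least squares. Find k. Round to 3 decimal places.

With ln zᵢ as the transformed response and xᵢ as the regressor:
Σx = 17.0000, Σ(x)² = 79.0000, Σln z = 12.4128, Σx·ln z = 50.4257.
Equations: 79.0000·k + 17.0000·ln C = 50.4257;  17.0000·k + 5·ln C = 12.4128.
Slope k = (n·Σx·ln z − Σx·Σln z)/(n·Σ(x)² − (Σx)²) = (5·50.4257 − 17.0000·12.4128)/106.0000 = 0.38784; ln C = (Σln z − k·Σx)/n = 1.16389.

k = 0.388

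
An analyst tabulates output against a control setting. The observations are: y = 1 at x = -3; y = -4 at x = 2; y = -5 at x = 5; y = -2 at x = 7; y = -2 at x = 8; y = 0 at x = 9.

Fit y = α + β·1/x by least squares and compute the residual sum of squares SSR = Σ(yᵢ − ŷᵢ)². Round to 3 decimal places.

AᵀA·[α, β]ᵀ = Aᵀy reads: 6·α + (1879/2520)·β = -12;  (1879/2520)·α + (2854441/6350400)·β = -325/84.
(Σ1 = 6, Σ1/x = 1879/2520, Σ1/x·1/x = 2854441/6350400, Σy = -12, Σ1/x·y = -325/84.)
Eliminating β: (2854441/6350400)·(row 1) − (1879/2520)·(row 2) gives (2719201/1270080)·α = (2854441/6350400)·(-12) − (1879/2520)·(-325/84) = -885169/352800, so α = -15933042/13596005.
Then β = ((-325/84) − (1879/2520)·(-15933042/13596005))/(2854441/6350400) = -18119808/2719201.
Residuals: -39449/799765, 6848542/13596005, -6785435/2719201, 1683752/13596005, 65912/13596005, 25999602/13596005; SSR = 138071746/13596005.

SSR = 10.155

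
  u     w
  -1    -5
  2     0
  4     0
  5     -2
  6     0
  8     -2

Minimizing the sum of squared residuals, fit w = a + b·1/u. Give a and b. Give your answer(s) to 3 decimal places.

Entries of XᵀX: Σ1 = 6, Σ1/u = 29/120, Σ1/u·1/u = 20101/14400.
Right-hand side: Σw = -9, Σ1/u·w = 87/20.
Δ = 6·(20101/14400) − (29/120)² = 23953/2880.
a = ((-9)·(20101/14400) − (29/120)·(87/20))/(23953/2880) = -196047/119765; b = (6·(87/20) − (29/120)·(-9))/(23953/2880) = 81432/23953.

a = -1.637, b = 3.400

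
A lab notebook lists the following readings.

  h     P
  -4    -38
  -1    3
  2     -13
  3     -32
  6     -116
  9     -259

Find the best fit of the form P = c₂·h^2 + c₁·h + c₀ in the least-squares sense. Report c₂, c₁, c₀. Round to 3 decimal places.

Setting ∂/∂c₂ … = 0 gives: 8211·c₂ + 915·c₁ + 147·c₀ = -26100;  915·c₂ + 147·c₁ + 15·c₀ = -3000;  147·c₂ + 15·c₁ + 6·c₀ = -455.
(Σh^2·h^2 = 8211, Σh^2·h = 915, Σh^2 = 147, Σh·h = 147, Σh = 15, Σ1 = 6, Σh^2·P = -26100, Σh·P = -3000, ΣP = -455.)
Row-reducing yields c₂ = -235/78, c₁ = -11075/5694, c₀ = 8095/2847.

c₂ = -3.013, c₁ = -1.945, c₀ = 2.843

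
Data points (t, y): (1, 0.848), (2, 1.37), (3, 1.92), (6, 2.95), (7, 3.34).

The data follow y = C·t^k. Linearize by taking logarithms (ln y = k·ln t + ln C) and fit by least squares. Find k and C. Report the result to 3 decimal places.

k = 0.702, C = 0.854

With ln yᵢ as the transformed response and ln tᵢ as the regressor:
Sums: Σln t = 5.5294, Σ(ln t)² = 8.6844, Σln y = 3.0900, Σln t·ln y = 5.2199.
Normal system: [[8.6844, 5.5294]; [5.5294, 5]]·[k, ln C]ᵀ = [5.2199, 3.0900]ᵀ.
Δ = 8.6844·5 − (5.5294)² = 12.8473; k = (5.2199·5 − 5.5294·3.0900)/12.8473 = 0.70158, ln C = (8.6844·3.0900 − 5.5294·5.2199)/12.8473 = -0.15786, so C = exp(-0.15786) = 0.85397.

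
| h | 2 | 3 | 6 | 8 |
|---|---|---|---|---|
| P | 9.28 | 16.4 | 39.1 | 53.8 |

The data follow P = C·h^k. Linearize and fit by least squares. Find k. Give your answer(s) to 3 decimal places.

With ln Pᵢ as the transformed response and ln hᵢ as the regressor:
AᵀA = [[9.2219, 5.6630]; [5.6630, 4]], rhs = [19.4733, 12.6765]ᵀ  (here Σln h = 5.6630, Σ(ln h)² = 9.2219, Σln P = 12.6765, Σln h·ln P = 19.4733).
Δ = 9.2219·4 − (5.6630)² = 4.8184; k = (19.4733·4 − 5.6630·12.6765)/4.8184 = 1.26733, ln C = (9.2219·12.6765 − 5.6630·19.4733)/4.8184 = 1.37492.

k = 1.267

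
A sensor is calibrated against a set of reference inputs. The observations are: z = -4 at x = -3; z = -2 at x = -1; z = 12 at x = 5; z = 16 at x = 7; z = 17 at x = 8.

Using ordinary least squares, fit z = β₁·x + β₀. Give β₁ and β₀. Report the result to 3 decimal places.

From the data, Σx·x = 148, Σx = 16, Σ1 = 5.
For Mᵀz: Σx·z = 322, Σz = 39.
Determinant 148·5 − 16² = 484.
β₁ = (322·5 − 16·39)/484 = 493/242; β₀ = (148·39 − 16·322)/484 = 155/121.

β₁ = 2.037, β₀ = 1.281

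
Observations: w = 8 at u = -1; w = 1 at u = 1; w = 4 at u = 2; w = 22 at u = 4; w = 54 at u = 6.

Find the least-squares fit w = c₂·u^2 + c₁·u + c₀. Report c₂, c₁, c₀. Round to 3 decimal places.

Forming MᵀM = [[1570, 288, 58]; [288, 58, 12]; [58, 12, 5]] and Mᵀw = [2321, 413, 89]ᵀ gives MᵀM·[c₂, c₁, c₀]ᵀ = Mᵀw.
Row-reducing yields c₂ = 19891/10142, c₁ = -32105/10142, c₀ = 13422/5071.

c₂ = 1.961, c₁ = -3.166, c₀ = 2.647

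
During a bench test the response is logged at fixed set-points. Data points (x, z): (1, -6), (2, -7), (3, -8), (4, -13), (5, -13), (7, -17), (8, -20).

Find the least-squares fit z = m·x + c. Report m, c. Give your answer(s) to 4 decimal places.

Compute the Gram sums: Σx·x = 168, Σx = 30, Σ1 = 7.
Moment sums: Σx·z = -440, Σz = -84.
Δ = 168·7 − 30² = 276.
m = ((-440)·7 − 30·(-84))/276 = -140/69; c = (168·(-84) − 30·(-440))/276 = -76/23.

m = -2.0290, c = -3.3043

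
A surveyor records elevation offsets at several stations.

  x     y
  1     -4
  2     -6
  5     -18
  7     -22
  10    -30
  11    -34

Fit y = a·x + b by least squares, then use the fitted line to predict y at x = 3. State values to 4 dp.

Normal-equation sums: Σx·x = 300, Σx = 36, Σ1 = 6.
And Σx·y = -934, Σy = -114.
Eliminating b: 6·(row 1) − 36·(row 2) gives 504·a = 6·(-934) − 36·(-114) = -1500, so a = -125/42.
Then b = ((-114) − 36·(-125/42))/6 = -8/7.
At x = 3: ŷ = (-125/42)·(3) + (-8/7)·(1) = -141/14.

ŷ = -10.0714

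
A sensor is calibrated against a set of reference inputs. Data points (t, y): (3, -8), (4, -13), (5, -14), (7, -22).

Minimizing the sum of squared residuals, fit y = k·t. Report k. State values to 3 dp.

Entries of MᵀM: Σt·t = 99.
Right-hand side: Σt·y = -300.
Hence k = -300 / 99 ≈ -3.0303.

k = -3.030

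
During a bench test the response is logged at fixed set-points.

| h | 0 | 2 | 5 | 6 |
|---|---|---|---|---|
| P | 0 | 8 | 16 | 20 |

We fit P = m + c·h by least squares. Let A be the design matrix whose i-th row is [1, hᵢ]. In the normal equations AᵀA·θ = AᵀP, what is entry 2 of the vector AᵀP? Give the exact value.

Entry 2 ↔ basis h, so (AᵀP)_{2} = Σᵢ (h)·Pᵢ = (0)·(0) + (2)·(8) + (5)·(16) + (6)·(20) = 216.

216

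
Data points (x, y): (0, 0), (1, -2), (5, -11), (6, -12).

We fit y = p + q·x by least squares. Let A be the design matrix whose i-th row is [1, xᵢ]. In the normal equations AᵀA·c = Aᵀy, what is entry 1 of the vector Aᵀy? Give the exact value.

Entry 1 ↔ basis 1, so (Aᵀy)_{1} = Σᵢ yᵢ = (1)·(0) + (1)·(-2) + (1)·(-11) + (1)·(-12) = -25.

-25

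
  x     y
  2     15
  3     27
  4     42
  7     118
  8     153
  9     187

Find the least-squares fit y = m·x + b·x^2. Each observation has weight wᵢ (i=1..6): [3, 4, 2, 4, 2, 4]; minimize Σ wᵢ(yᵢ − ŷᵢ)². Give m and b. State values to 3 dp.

m = 3.034, b = 1.979

Entries of MᵀWM: Σwᵢ·x·x = 728, Σwᵢ·x·x^2 = 5572, Σwᵢ·x^2·x^2 = 44924.
Moment sums: Σwᵢ·x·y = 13234, Σwᵢ·x^2·y = 105796.
Normal equations: [[728, 5572]; [5572, 44924]]·[m, b]ᵀ = [13234, 105796]ᵀ.
Δ = 728·44924 − 5572² = 1657488.
m = (13234·44924 − 5572·105796)/1657488 = 628613/207186; b = (728·105796 − 5572·13234)/1657488 = 58565/29598.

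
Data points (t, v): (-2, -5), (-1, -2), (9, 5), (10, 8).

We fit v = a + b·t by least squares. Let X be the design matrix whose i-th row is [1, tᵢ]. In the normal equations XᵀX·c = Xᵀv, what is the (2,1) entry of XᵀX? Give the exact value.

Row 2 ↔ basis t, column 1 ↔ basis 1, so (XᵀX)_{2,1} = Σᵢ t = (-2)·(1) + (-1)·(1) + (9)·(1) + (10)·(1) = 16.

16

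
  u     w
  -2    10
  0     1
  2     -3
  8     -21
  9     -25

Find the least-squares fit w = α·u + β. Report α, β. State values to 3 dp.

MᵀM·[α, β]ᵀ = Mᵀw reads: 153·α + 17·β = -419;  17·α + 5·β = -38.
det = 153·5 − 17² = 476.
α = ((-419)·5 − 17·(-38))/476 = -207/68; β = (153·(-38) − 17·(-419))/476 = 11/4.

α = -3.044, β = 2.750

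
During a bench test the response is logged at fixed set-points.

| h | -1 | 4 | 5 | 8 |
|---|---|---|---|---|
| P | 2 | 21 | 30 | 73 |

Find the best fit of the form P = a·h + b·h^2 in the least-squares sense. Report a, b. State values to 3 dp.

XᵀX·[a, b]ᵀ = XᵀP reads: 106·a + 700·b = 816;  700·a + 4978·b = 5760.
det = 106·4978 − 700² = 37668.
a = (816·4978 − 700·5760)/37668 = 2504/3139; b = (106·5760 − 700·816)/37668 = 3280/3139.

a = 0.798, b = 1.045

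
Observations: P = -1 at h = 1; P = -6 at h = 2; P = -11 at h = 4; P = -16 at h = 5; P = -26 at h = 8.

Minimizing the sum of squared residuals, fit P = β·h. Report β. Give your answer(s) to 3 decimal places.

β = -3.136

The normal system AᵀA·[β]ᵀ = AᵀP is [[110]]·[β]ᵀ = [-345]ᵀ.
Hence β = -345 / 110 ≈ -3.13636.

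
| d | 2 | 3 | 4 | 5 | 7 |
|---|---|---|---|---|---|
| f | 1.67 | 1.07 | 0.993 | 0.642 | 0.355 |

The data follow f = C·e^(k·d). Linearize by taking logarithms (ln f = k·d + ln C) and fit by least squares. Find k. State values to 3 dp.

With ln fᵢ as the transformed response and dᵢ as the regressor:
Sums: Σd = 21.0000, Σ(d)² = 103.0000, Σln f = -0.9053, Σd·ln f = -8.2648.
Normal system: [[103.0000, 21.0000]; [21.0000, 5]]·[k, ln C]ᵀ = [-8.2648, -0.9053]ᵀ.
Solving (det = 74.0000): k = -0.30151, ln C = 1.08526.

k = -0.302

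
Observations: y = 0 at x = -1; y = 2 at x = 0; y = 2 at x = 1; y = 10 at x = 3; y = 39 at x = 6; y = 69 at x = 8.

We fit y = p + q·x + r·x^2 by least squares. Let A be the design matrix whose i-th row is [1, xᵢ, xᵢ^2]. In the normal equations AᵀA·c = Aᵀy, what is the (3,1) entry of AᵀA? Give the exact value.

Row 3 ↔ basis x^2, column 1 ↔ basis 1, so (AᵀA)_{3,1} = Σᵢ x^2 = (1)·(1) + (0)·(1) + (1)·(1) + (9)·(1) + (36)·(1) + (64)·(1) = 111.

111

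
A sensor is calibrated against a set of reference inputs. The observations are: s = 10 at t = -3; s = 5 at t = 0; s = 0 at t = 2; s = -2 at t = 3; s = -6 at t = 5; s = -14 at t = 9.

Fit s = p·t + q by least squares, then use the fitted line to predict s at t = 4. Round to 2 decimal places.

ŝ = -3.88

Setting ∂/∂p … = 0 gives: 128·p + 16·q = -192;  16·p + 6·q = -7.
(Σt·t = 128, Σt = 16, Σ1 = 6, Σt·s = -192, Σs = -7.)
Δ = 128·6 − 16² = 512.
p = ((-192)·6 − 16·(-7))/512 = -65/32; q = (128·(-7) − 16·(-192))/512 = 17/4.
At t = 4: ŝ = (-65/32)·(4) + (17/4)·(1) = -31/8.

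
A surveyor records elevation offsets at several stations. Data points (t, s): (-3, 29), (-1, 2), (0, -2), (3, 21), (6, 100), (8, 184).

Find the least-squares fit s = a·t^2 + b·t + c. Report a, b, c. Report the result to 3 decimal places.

Entries of XᵀX: Σt^2·t^2 = 5555, Σt^2·t = 727, Σt^2 = 119, Σt·t = 119, Σt = 13, Σ1 = 6.
And Σt^2·s = 15828, Σt·s = 2046, Σs = 334.
XᵀX·[a, b, c]ᵀ = Xᵀs becomes [[5555, 727, 119]; [727, 119, 13]; [119, 13, 6]]·[a, b, c]ᵀ = [15828, 2046, 334]ᵀ.
Solving the 3×3 system (Gaussian elimination) gives a = 43121/14016, b = -93419/70080, c = -28773/11680.

a = 3.077, b = -1.333, c = -2.463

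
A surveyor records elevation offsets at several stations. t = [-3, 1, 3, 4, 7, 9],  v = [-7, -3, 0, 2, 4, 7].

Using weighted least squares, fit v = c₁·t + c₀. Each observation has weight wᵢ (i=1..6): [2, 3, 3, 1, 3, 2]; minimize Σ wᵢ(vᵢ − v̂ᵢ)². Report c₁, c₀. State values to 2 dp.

c₁ = 1.16, c₀ = -3.70

Forming MᵀWM = [[373, 49]; [49, 14]] and MᵀWv = [251, 5]ᵀ gives MᵀWM·[c₁, c₀]ᵀ = MᵀWv.
Eliminating c₀: 14·(row 1) − 49·(row 2) gives 2821·c₁ = 14·251 − 49·5 = 3269, so c₁ = 467/403.
Then c₀ = (5 − 49·(467/403))/14 = -10434/2821.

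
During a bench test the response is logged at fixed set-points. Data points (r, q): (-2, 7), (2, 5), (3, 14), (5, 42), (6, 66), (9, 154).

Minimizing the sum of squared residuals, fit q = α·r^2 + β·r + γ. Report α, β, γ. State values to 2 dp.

The normal equations are: 8595·α + 1097·β + 159·γ = 16074;  1097·α + 159·β + 23·γ = 2030;  159·α + 23·β + 6·γ = 288.
(Σr^2·r^2 = 8595, Σr^2·r = 1097, Σr^2 = 159, Σr·r = 159, Σr = 23, Σ1 = 6, Σr^2·q = 16074, Σr·q = 2030, Σq = 288.)
Solving the 3×3 system (Gaussian elimination) gives α = 2931/1454, β = -29103/36350, γ = -42713/18175.

α = 2.02, β = -0.80, γ = -2.35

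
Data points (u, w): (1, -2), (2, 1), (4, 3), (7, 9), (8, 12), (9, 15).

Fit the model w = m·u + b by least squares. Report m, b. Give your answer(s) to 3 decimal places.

Compute the Gram sums: Σu·u = 215, Σu = 31, Σ1 = 6.
Moment sums: Σu·w = 306, Σw = 38.
Δ = 215·6 − 31² = 329.
m = (306·6 − 31·38)/329 = 2; b = (215·38 − 31·306)/329 = -4.

m = 2.000, b = -4.000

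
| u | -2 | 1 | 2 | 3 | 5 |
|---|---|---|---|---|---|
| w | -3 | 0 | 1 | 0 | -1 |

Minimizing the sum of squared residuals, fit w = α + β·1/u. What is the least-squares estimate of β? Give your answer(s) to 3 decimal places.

Forming AᵀA = [[5, 23/15]; [23/15, 743/450]] and Aᵀw = [-3, 9/5]ᵀ gives AᵀA·[α, β]ᵀ = Aᵀw.
det = 5·(743/450) − (23/15)² = 2657/450.
α = ((-3)·(743/450) − (23/15)·(9/5))/(2657/450) = -3471/2657; β = (5·(9/5) − (23/15)·(-3))/(2657/450) = 6120/2657.

β = 2.303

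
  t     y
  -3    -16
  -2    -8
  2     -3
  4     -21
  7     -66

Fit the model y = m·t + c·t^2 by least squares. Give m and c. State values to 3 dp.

m = 0.922, c = -1.483

Normal-equation sums: Σt·t = 82, Σt·t^2 = 380, Σt^2·t^2 = 2770.
For Aᵀy: Σt·y = -488, Σt^2·y = -3758.
Normal equations: [[82, 380]; [380, 2770]]·[m, c]ᵀ = [-488, -3758]ᵀ.
Eliminating c: 2770·(row 1) − 380·(row 2) gives 82740·m = 2770·(-488) − 380·(-3758) = 76280, so m = 3814/4137.
Then c = ((-3758) − 380·(3814/4137))/2770 = -30679/20685.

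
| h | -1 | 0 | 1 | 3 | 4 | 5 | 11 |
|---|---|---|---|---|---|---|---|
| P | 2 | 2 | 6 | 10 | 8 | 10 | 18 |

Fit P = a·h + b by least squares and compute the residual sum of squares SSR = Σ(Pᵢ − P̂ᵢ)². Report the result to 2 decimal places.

SSR = 10.54

Sums needed: Σh·h = 173, Σh = 23, Σ1 = 7.
Moment sums: Σh·P = 314, ΣP = 56.
Eliminating b: 7·(row 1) − 23·(row 2) gives 682·a = 7·314 − 23·56 = 910, so a = 455/341.
Then b = (56 − 23·(455/341))/7 = 1233/341.
Residuals: -96/341, -551/341, 358/341, 812/341, -325/341, -98/341, -100/341; SSR = 3594/341.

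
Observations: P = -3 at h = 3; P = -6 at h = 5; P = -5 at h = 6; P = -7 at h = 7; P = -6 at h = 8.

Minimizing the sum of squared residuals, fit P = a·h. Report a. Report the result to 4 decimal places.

a = -0.9071

Sums needed: Σh·h = 183.
Moment sums: Σh·P = -166.
Hence a = -166 / 183 ≈ -0.907104.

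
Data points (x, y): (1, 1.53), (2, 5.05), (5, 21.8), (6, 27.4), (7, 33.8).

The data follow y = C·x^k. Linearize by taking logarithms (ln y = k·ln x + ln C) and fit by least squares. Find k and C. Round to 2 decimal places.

Taking logs, ln y = k·ln x + ln C, so regress ln y on ln x.
XᵀX = [[10.0677, 6.0403]; [6.0403, 5]], rhs = [18.8648, 11.9576]ᵀ  (here Σln x = 6.0403, Σ(ln x)² = 10.0677, Σln y = 11.9576, Σln x·ln y = 18.8648).
Slope k = (n·Σln x·ln y − Σln x·Σln y)/(n·Σ(ln x)² − (Σln x)²) = (5·18.8648 − 6.0403·11.9576)/13.8539 = 1.59503; ln C = (Σln y − k·Σln x)/n = 0.46464, so C = exp(0.46464) = 1.59144.

k = 1.60, C = 1.59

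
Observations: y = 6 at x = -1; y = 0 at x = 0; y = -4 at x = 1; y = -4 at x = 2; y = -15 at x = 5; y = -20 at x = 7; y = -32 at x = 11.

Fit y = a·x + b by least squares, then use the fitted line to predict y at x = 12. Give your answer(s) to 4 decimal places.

ŷ = -35.4015

Setting ∂/∂a … = 0 gives: 201·a + 25·b = -585;  25·a + 7·b = -69.
(Σx·x = 201, Σx = 25, Σ1 = 7, Σx·y = -585, Σy = -69.)
det = 201·7 − 25² = 782.
a = ((-585)·7 − 25·(-69))/782 = -1185/391; b = (201·(-69) − 25·(-585))/782 = 378/391.
At x = 12: ŷ = (-1185/391)·(12) + (378/391)·(1) = -13842/391.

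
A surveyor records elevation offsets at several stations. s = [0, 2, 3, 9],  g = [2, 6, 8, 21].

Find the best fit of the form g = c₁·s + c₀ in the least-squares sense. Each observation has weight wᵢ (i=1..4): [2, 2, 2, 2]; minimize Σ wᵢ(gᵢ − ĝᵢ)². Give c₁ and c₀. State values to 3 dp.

c₁ = 2.122, c₀ = 1.822

Compute the Gram sums: Σwᵢ·s·s = 188, Σwᵢ·s = 28, Σwᵢ·1 = 8.
And Σwᵢ·s·g = 450, Σwᵢ·g = 74.
MᵀWM·[c₁, c₀]ᵀ = MᵀWg becomes [[188, 28]; [28, 8]]·[c₁, c₀]ᵀ = [450, 74]ᵀ.
Eliminating c₀: 8·(row 1) − 28·(row 2) gives 720·c₁ = 8·450 − 28·74 = 1528, so c₁ = 191/90.
Then c₀ = (74 − 28·(191/90))/8 = 82/45.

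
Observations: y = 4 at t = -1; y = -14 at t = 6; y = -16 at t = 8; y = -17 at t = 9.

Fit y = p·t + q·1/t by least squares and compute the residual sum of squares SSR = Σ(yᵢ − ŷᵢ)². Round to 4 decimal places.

SSR = 4.2524

With design matrix A, AᵀA = [[182, 4]; [4, 5473/5184]] and Aᵀy = [-369, -92/9]ᵀ.
Δ = 182·(5473/5184) − 4² = 456571/2592.
p = ((-369)·(5473/5184) − 4·(-92/9))/(456571/2592) = -1807569/913142; q = (182·(-92/9) − 4·(-369))/(456571/2592) = -996480/456571.
Residuals: -147961/913142, -803207/456571, 49700/456571, 966147/913142; SSR = 3883053/913142.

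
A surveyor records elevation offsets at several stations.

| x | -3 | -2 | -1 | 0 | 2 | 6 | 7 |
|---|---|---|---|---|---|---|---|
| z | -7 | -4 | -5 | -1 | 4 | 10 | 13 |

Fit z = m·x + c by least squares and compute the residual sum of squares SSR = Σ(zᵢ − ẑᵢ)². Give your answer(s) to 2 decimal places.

AᵀA·[m, c]ᵀ = Aᵀz reads: 103·m + 9·c = 193;  9·m + 7·c = 10.
(Σx·x = 103, Σx = 9, Σ1 = 7, Σx·z = 193, Σz = 10.)
Determinant 103·7 − 9² = 640.
m = (193·7 − 9·10)/640 = 1261/640; c = (103·10 − 9·193)/640 = -707/640.
Residuals: 1/64, 669/640, -77/40, 67/640, 149/128, -459/640, 5/16; SSR = 4337/640.

SSR = 6.78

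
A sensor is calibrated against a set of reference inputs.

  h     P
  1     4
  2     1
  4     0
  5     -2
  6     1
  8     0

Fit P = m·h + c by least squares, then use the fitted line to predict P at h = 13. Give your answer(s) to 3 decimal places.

P̂ = -3.320

Setting ∂/∂m … = 0 gives: 146·m + 26·c = 2;  26·m + 6·c = 4.
(Σh·h = 146, Σh = 26, Σ1 = 6, Σh·P = 2, ΣP = 4.)
Eliminating c: 6·(row 1) − 26·(row 2) gives 200·m = 6·2 − 26·4 = -92, so m = -23/50.
Then c = (4 − 26·(-23/50))/6 = 133/50.
At h = 13: P̂ = (-23/50)·(13) + (133/50)·(1) = -83/25.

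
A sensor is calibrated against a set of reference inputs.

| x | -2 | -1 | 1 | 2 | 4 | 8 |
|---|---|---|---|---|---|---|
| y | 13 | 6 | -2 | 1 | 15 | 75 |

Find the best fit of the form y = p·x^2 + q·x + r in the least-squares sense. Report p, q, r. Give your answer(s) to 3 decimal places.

p = 1.527, q = -2.921, r = 0.933

With design matrix M, MᵀM = [[4386, 576, 90]; [576, 90, 12]; [90, 12, 6]] and Mᵀy = [5100, 628, 108]ᵀ.
Solving the 3×3 system (Gaussian elimination) gives p = 84/55, q = -482/165, r = 14/15.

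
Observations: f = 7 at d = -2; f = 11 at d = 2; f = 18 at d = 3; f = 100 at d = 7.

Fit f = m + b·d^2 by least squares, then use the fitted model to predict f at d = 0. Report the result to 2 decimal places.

f̂ = 0.54

The normal system XᵀX·[m, b]ᵀ = Xᵀf is [[4, 66]; [66, 2514]]·[m, b]ᵀ = [136, 5134]ᵀ.
Determinant 4·2514 − 66² = 5700.
m = (136·2514 − 66·5134)/5700 = 51/95; b = (4·5134 − 66·136)/5700 = 578/285.
At d = 0: f̂ = (51/95)·(1) + (578/285)·(0) = 51/95.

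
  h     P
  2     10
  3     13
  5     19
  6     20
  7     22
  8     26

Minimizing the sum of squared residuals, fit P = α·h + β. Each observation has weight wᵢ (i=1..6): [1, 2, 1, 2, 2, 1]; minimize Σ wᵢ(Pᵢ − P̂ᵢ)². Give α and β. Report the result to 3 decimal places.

Normal-equation sums: Σwᵢ·h·h = 281, Σwᵢ·h = 47, Σwᵢ·1 = 9.
Right-hand side: Σwᵢ·h·P = 949, Σwᵢ·P = 165.
Eliminating β: 9·(row 1) − 47·(row 2) gives 320·α = 9·949 − 47·165 = 786, so α = 393/160.
Then β = (165 − 47·(393/160))/9 = 881/160.

α = 2.456, β = 5.506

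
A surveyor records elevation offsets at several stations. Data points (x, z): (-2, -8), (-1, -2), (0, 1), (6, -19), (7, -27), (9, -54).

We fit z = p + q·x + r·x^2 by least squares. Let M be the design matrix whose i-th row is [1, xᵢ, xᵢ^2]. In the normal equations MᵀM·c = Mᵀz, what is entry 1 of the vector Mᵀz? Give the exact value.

-109

Entry 1 ↔ basis 1, so (Mᵀz)_{1} = Σᵢ zᵢ = (1)·(-8) + (1)·(-2) + (1)·(1) + (1)·(-19) + (1)·(-27) + (1)·(-54) = -109.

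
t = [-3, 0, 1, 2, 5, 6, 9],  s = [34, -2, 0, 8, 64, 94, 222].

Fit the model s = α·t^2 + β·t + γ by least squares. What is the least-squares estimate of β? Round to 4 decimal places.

β = -2.2565

Sums needed: Σt^2·t^2 = 8580, Σt^2·t = 1052, Σt^2 = 156, Σt·t = 156, Σt = 20, Σ1 = 7.
Moment sums: Σt^2·s = 23304, Σt·s = 2796, Σs = 420.
AᵀA·[α, β, γ]ᵀ = Aᵀs becomes [[8580, 1052, 156]; [1052, 156, 20]; [156, 20, 7]]·[α, β, γ]ᵀ = [23304, 2796, 420]ᵀ.
Inverting the 3×3 Gram matrix, [α, β, γ]ᵀ = [25677/8558, -19311/8558, -1788/4279]ᵀ.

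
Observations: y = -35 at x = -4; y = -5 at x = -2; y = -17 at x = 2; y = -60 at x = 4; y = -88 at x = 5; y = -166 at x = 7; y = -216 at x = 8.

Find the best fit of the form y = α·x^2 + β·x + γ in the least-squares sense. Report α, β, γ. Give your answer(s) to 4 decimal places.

α = -3.0046, β = -2.9820, γ = 1.0659

Setting ∂/∂α … = 0 gives: 7666·α + 980·β + 178·γ = -25766;  980·α + 178·β + 20·γ = -3454;  178·α + 20·β + 7·γ = -587.
Row-reducing yields α = -91848/30569, β = -8287/2779, γ = 32583/30569.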